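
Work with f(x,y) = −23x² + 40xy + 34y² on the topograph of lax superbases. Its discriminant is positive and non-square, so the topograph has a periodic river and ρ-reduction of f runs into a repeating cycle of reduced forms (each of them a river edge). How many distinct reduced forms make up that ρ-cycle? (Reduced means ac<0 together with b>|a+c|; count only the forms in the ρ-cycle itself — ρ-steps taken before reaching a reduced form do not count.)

D = 4728, ⌊√D⌋ = 68
river: ρ → (34,28,-29)
river: ρ → (-29,30,33)
river: ρ → (33,36,-26)
river: ρ → (-26,68,1)
river: ρ → (1,68,-26)
river: ρ → (-26,36,33)
river: ρ → (33,30,-29)
river: ρ → (-29,28,34)
river: ρ → (34,40,-23)
river: ρ → (-23,52,22)
river: ρ → (22,36,-39)
river: ρ → (-39,42,19)
river: ρ → (19,34,-47)
river: ρ → (-47,60,6)
river: ρ → (6,60,-47)
river: ρ → (-47,34,19)
river: ρ → (19,42,-39)
river: ρ → (-39,36,22)
river: ρ → (22,52,-23)
river: ρ → (-23,40,34)
ρ-cycle length = 20 (tail of 0 descent steps not counted)

20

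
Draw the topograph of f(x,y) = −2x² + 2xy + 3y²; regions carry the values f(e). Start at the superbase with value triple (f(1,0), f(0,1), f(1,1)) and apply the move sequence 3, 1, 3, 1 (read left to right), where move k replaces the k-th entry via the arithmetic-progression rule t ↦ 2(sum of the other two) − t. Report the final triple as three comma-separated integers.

start (-2,3,3) = (f(1,0),f(0,1),f(1,1))
replace slot 3: 2·((-2)+3) − 3 = -1 → (-2,3,-1)
replace slot 1: 2·(3+(-1)) − (-2) = 6 → (6,3,-1)
replace slot 3: 2·(6+3) − (-1) = 19 → (6,3,19)
replace slot 1: 2·(3+19) − 6 = 38 → (38,3,19)

38,3,19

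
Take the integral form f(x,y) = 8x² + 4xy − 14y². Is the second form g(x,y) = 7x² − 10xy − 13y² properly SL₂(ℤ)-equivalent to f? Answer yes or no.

D₁ = 464, D₂ = 464
river cycle of f (length 10): (8, 20, -2), (-2, 20, 8), (8, 12, -10), (-10, 8, 10), (10, 12, -8), (-8, 20, 2), (2, 20, -8), (-8, 12, 10), (10, 8, -10), (-10, 12, 8)
river cycle of g (length 10): (-13, 10, 7), (7, 18, -5), (-5, 12, 16), (16, 20, -1), (-1, 20, 16), (16, 12, -5), (-5, 18, 7), (7, 10, -13), (-13, 16, 4), (4, 16, -13)
cycles differ ⇒ inequivalent

no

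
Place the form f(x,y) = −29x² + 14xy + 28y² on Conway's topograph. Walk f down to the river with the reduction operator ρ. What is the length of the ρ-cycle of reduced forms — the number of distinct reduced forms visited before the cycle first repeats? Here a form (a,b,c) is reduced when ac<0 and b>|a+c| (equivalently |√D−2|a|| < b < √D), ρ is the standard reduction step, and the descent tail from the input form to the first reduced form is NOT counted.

D = 3444, ⌊√D⌋ = 58
river: ρ → (28,42,-15)
river: ρ → (-15,48,19)
river: ρ → (19,28,-35)
river: ρ → (-35,42,12)
river: ρ → (12,54,-11)
river: ρ → (-11,56,7)
river: ρ → (7,56,-11)
river: ρ → (-11,54,12)
river: ρ → (12,42,-35)
river: ρ → (-35,28,19)
river: ρ → (19,48,-15)
river: ρ → (-15,42,28)
river: ρ → (28,14,-29)
river: ρ → (-29,44,13)
river: ρ → (13,34,-44)
river: ρ → (-44,54,3)
river: ρ → (3,54,-44)
river: ρ → (-44,34,13)
river: ρ → (13,44,-29)
river: ρ → (-29,14,28)
ρ-cycle length = 20 (tail of 0 descent steps not counted)

20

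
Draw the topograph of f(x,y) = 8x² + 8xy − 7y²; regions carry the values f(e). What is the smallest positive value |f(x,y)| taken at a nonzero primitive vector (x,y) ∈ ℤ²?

river: ρ → (-7,6,9)
river: ρ → (9,12,-4)
river: ρ → (-4,12,9)
river: ρ → (9,6,-7)
river: ρ → (-7,8,8)
river: ρ → (8,8,-7)
closes: descent 0, river 6
min |a| on river = 4

4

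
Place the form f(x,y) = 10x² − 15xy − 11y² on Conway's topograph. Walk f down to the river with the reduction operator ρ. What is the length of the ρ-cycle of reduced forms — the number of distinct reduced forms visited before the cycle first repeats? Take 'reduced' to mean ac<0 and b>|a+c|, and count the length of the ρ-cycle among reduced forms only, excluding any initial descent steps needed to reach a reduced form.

D = 665, ⌊√D⌋ = 25
descent: ρ → (-11,15,10)  [lands on river]
river: ρ → (10,25,-1)
river: ρ → (-1,25,10)
river: ρ → (10,15,-11)
river: ρ → (-11,7,14)
river: ρ → (14,21,-4)
river: ρ → (-4,19,19)
river: ρ → (19,19,-4)
river: ρ → (-4,21,14)
river: ρ → (14,7,-11)
ρ-cycle length = 10 (tail of 1 descent step not counted)

10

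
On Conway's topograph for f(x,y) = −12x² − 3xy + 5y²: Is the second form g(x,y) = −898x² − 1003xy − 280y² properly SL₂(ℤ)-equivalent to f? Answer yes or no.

D₁ = 249, D₂ = 249
river cycle of f (length 16): (5, 13, -4), (-4, 11, 8), (8, 5, -7), (-7, 9, 6), (6, 15, -1), (-1, 15, 6), (6, 9, -7), (-7, 5, 8), (8, 11, -4), (-4, 13, 5), … (6 more)
river cycle of g (length 16): (5, 13, -4), (-4, 11, 8), (8, 5, -7), (-7, 9, 6), (6, 15, -1), (-1, 15, 6), (6, 9, -7), (-7, 5, 8), (8, 11, -4), (-4, 13, 5), … (6 more)
cycles coincide ⇒ equivalent

yes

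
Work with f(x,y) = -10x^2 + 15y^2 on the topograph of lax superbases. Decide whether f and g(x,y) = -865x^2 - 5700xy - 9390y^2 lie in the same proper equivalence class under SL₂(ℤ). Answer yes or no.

D₁ = 600, D₂ = 600
river cycle of f (length 2): (-10, 20, 5), (5, 20, -10)
river cycle of g (length 2): (-10, 20, 5), (5, 20, -10)
cycles coincide ⇒ equivalent

yes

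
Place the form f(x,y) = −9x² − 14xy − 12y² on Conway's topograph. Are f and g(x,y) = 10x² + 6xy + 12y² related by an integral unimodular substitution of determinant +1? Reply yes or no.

D₁ = -236, D₂ = -444
discriminants differ ⇒ not SL₂(ℤ)-equivalent

no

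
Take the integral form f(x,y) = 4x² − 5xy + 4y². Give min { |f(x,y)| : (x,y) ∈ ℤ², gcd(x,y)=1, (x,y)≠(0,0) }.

translate: b→3 (≡-5 mod 8), so (4,-5,4)→(4,3,3)
flip: (4,3,3)→(3,-3,4)
translate: b→3 (≡-3 mod 6), so (3,-3,4)→(3,3,4)
reduced (well bottom): (3,3,4) with a≤c, −a<b≤a
well minimum = a = 3

3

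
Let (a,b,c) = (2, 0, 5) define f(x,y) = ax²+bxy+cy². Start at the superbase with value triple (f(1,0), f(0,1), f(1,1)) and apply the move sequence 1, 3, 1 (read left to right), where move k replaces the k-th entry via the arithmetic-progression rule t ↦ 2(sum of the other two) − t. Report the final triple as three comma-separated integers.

start (2,5,7) = (f(1,0),f(0,1),f(1,1))
replace slot 1: 2·(5+7) − 2 = 22 → (22,5,7)
replace slot 3: 2·(22+5) − 7 = 47 → (22,5,47)
replace slot 1: 2·(5+47) − 22 = 82 → (82,5,47)

82,5,47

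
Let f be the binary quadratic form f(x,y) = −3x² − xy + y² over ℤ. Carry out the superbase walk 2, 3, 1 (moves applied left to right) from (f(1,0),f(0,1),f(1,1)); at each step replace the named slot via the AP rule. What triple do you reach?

start (-3,1,-3) = (f(1,0),f(0,1),f(1,1))
replace slot 2: 2·((-3)+(-3)) − 1 = -13 → (-3,-13,-3)
replace slot 3: 2·((-3)+(-13)) − (-3) = -29 → (-3,-13,-29)
replace slot 1: 2·((-13)+(-29)) − (-3) = -81 → (-81,-13,-29)

-81,-13,-29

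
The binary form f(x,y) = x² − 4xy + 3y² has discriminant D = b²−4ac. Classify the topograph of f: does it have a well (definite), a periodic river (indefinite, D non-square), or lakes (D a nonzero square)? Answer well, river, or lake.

D = b²−4ac = (-4)² − 4·1·3 = 4
D = 2² is a perfect square ⇒ form factors over ℤ ⇒ lakes

lake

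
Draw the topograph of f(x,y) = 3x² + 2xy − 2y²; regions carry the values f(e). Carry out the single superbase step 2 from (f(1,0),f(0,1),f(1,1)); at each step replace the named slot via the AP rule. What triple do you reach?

start (3,-2,3) = (f(1,0),f(0,1),f(1,1))
replace slot 2: 2·(3+3) − (-2) = 14 → (3,14,3)

3,14,3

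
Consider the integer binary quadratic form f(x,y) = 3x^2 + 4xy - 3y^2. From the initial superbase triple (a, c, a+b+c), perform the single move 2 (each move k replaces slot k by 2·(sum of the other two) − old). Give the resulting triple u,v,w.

start (3,-3,4) = (f(1,0),f(0,1),f(1,1))
replace slot 2: 2·(3+4) − (-3) = 17 → (3,17,4)

3,17,4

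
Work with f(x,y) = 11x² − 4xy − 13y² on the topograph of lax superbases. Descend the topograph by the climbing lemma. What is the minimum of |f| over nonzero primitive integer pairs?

descent: ρ → (-13,4,11)  [lands on river]
river: ρ → (11,18,-6)
river: ρ → (-6,18,11)
river: ρ → (11,4,-13)
river: ρ → (-13,22,2)
river: ρ → (2,22,-13)
closes: descent 1, river 6
min |a| on river = 2

2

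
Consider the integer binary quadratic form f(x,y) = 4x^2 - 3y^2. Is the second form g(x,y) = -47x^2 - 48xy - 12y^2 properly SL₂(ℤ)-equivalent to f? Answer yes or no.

D₁ = 48, D₂ = 48
river cycle of f (length 2): (-3, 6, 1), (1, 6, -3)
river cycle of g (length 2): (1, 6, -3), (-3, 6, 1)
cycles coincide ⇒ equivalent

yes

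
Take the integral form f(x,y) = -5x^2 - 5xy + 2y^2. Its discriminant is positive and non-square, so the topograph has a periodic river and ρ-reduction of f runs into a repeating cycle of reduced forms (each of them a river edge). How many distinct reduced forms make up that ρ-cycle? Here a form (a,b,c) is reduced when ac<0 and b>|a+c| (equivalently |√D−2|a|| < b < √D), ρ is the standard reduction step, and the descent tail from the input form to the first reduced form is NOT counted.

D = 65, ⌊√D⌋ = 8
descent: ρ → (2,5,-5)  [lands on river]
river: ρ → (-5,5,2)
river: ρ → (2,7,-2)
river: ρ → (-2,5,5)
river: ρ → (5,5,-2)
river: ρ → (-2,7,2)
ρ-cycle length = 6 (tail of 1 descent step not counted)

6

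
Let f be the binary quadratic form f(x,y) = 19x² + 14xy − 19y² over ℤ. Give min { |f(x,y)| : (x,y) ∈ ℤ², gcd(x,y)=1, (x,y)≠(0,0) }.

river: ρ → (-19,24,14)
river: ρ → (14,32,-11)
river: ρ → (-11,34,11)
river: ρ → (11,32,-14)
river: ρ → (-14,24,19)
river: ρ → (19,14,-19)
closes: descent 0, river 6
min |a| on river = 11

11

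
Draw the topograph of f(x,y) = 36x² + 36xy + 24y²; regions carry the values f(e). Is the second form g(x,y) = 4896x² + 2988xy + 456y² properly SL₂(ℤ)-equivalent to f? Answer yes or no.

D₁ = -2160, D₂ = -2160
f: flip: (36,36,24)→(24,-36,36)
f: translate: b→12 (≡-36 mod 48), so (24,-36,36)→(24,12,24)
f: reduced (well bottom): (24,12,24) with a≤c, −a<b≤a
g: flip: (4896,2988,456)→(456,-2988,4896)
g: translate: b→-252 (≡-2988 mod 912), so (456,-2988,4896)→(456,-252,36)
g: flip: (456,-252,36)→(36,252,456)
g: translate: b→36 (≡252 mod 72), so (36,252,456)→(36,36,24)
g: flip: (36,36,24)→(24,-36,36)
g: translate: b→12 (≡-36 mod 48), so (24,-36,36)→(24,12,24)
g: reduced (well bottom): (24,12,24) with a≤c, −a<b≤a
reduced forms (24, 12, 24) vs (24, 12, 24) ⇒ equivalent

yes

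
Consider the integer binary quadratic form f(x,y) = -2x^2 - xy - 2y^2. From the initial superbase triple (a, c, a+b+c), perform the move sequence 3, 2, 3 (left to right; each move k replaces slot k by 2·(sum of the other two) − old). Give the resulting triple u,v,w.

start (-2,-2,-5) = (f(1,0),f(0,1),f(1,1))
replace slot 3: 2·((-2)+(-2)) − (-5) = -3 → (-2,-2,-3)
replace slot 2: 2·((-2)+(-3)) − (-2) = -8 → (-2,-8,-3)
replace slot 3: 2·((-2)+(-8)) − (-3) = -17 → (-2,-8,-17)

-2,-8,-17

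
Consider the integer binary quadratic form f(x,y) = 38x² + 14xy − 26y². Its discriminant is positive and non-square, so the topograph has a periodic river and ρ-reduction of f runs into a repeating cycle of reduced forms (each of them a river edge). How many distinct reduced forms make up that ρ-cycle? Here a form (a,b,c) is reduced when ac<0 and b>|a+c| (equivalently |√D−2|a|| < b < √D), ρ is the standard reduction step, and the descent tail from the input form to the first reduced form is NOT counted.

D = 4148, ⌊√D⌋ = 64
river: ρ → (-26,38,26)
river: ρ → (26,14,-38)
river: ρ → (-38,62,2)
river: ρ → (2,62,-38)
river: ρ → (-38,14,26)
river: ρ → (26,38,-26)
river: ρ → (-26,14,38)
river: ρ → (38,62,-2)
river: ρ → (-2,62,38)
river: ρ → (38,14,-26)
ρ-cycle length = 10 (tail of 0 descent steps not counted)

10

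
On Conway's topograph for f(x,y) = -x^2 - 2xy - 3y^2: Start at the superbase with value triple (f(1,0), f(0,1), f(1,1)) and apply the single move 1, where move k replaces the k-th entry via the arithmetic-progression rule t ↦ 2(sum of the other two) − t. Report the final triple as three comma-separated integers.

start (-1,-3,-6) = (f(1,0),f(0,1),f(1,1))
replace slot 1: 2·((-3)+(-6)) − (-1) = -17 → (-17,-3,-6)

-17,-3,-6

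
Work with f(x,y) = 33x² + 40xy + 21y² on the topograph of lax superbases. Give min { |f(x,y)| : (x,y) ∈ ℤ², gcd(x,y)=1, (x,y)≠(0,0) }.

translate: b→-26 (≡40 mod 66), so (33,40,21)→(33,-26,14)
flip: (33,-26,14)→(14,26,33)
translate: b→-2 (≡26 mod 28), so (14,26,33)→(14,-2,21)
reduced (well bottom): (14,-2,21) with a≤c, −a<b≤a
well minimum = a = 14

14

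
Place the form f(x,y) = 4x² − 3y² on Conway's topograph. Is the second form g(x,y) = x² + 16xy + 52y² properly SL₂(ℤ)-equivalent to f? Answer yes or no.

D₁ = 48, D₂ = 48
river cycle of f (length 2): (-3, 6, 1), (1, 6, -3)
river cycle of g (length 2): (1, 6, -3), (-3, 6, 1)
cycles coincide ⇒ equivalent

yes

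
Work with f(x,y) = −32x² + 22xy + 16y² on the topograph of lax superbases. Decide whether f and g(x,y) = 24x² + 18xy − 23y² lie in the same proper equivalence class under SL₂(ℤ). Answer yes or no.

D₁ = 2532, D₂ = 2532
river cycle of f (length 18): (16, 42, -12), (-12, 30, 34), (34, 38, -8), (-8, 42, 24), (24, 6, -26), (-26, 46, 4), (4, 50, -2), (-2, 50, 4), (4, 46, -26), (-26, 6, 24), … (8 more)
river cycle of g (length 18): (-23, 28, 19), (19, 48, -3), (-3, 48, 19), (19, 28, -23), (-23, 18, 24), (24, 30, -17), (-17, 38, 16), (16, 26, -29), (-29, 32, 13), (13, 46, -8), … (8 more)
cycles differ ⇒ inequivalent

no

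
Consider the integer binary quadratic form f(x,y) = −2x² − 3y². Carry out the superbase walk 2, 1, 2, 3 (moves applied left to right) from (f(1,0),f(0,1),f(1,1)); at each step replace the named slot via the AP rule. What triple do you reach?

start (-2,-3,-5) = (f(1,0),f(0,1),f(1,1))
replace slot 2: 2·((-2)+(-5)) − (-3) = -11 → (-2,-11,-5)
replace slot 1: 2·((-11)+(-5)) − (-2) = -30 → (-30,-11,-5)
replace slot 2: 2·((-30)+(-5)) − (-11) = -59 → (-30,-59,-5)
replace slot 3: 2·((-30)+(-59)) − (-5) = -173 → (-30,-59,-173)

-30,-59,-173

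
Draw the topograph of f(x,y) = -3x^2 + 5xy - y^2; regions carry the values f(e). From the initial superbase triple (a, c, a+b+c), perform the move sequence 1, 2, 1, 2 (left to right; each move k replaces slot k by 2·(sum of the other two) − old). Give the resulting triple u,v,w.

start (-3,-1,1) = (f(1,0),f(0,1),f(1,1))
replace slot 1: 2·((-1)+1) − (-3) = 3 → (3,-1,1)
replace slot 2: 2·(3+1) − (-1) = 9 → (3,9,1)
replace slot 1: 2·(9+1) − 3 = 17 → (17,9,1)
replace slot 2: 2·(17+1) − 9 = 27 → (17,27,1)

17,27,1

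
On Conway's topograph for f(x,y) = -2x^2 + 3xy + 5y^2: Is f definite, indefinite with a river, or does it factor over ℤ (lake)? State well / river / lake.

D = b²−4ac = 3² − 4·(-2)·5 = 49
D = 7² is a perfect square ⇒ form factors over ℤ ⇒ lakes

lake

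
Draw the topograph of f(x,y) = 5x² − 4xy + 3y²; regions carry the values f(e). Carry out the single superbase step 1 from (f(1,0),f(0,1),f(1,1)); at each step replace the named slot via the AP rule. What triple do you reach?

start (5,3,4) = (f(1,0),f(0,1),f(1,1))
replace slot 1: 2·(3+4) − 5 = 9 → (9,3,4)

9,3,4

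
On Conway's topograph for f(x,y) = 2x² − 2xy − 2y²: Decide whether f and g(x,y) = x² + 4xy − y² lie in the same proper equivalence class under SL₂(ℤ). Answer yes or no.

D₁ = 20, D₂ = 20
river cycle of f (length 2): (-2, 2, 2), (2, 2, -2)
river cycle of g (length 2): (-1, 4, 1), (1, 4, -1)
cycles differ ⇒ inequivalent

no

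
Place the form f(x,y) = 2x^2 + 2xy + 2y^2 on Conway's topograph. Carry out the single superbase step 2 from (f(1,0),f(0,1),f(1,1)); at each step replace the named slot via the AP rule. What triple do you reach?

start (2,2,6) = (f(1,0),f(0,1),f(1,1))
replace slot 2: 2·(2+6) − 2 = 14 → (2,14,6)

2,14,6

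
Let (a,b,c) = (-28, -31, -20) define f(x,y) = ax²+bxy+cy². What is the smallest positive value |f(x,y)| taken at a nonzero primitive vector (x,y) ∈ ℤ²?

translate: b→-25 (≡31 mod 56), so (28,31,20)→(28,-25,17)
flip: (28,-25,17)→(17,25,28)
translate: b→-9 (≡25 mod 34), so (17,25,28)→(17,-9,20)
reduced (well bottom): (17,-9,20) with a≤c, −a<b≤a
well minimum |f| = |-17| = 17 (negative-definite)

17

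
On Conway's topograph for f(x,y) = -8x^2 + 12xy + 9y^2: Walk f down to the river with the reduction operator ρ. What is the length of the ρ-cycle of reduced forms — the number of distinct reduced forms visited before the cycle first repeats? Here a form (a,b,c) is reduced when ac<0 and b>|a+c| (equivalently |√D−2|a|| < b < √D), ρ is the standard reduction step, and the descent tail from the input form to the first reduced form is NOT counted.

D = 432, ⌊√D⌋ = 20
river: ρ → (9,6,-11)
river: ρ → (-11,16,4)
river: ρ → (4,16,-11)
river: ρ → (-11,6,9)
river: ρ → (9,12,-8)
river: ρ → (-8,20,1)
river: ρ → (1,20,-8)
river: ρ → (-8,12,9)
ρ-cycle length = 8 (tail of 0 descent steps not counted)

8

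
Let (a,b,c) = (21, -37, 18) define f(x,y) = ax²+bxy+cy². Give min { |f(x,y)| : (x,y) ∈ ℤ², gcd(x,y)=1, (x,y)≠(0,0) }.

translate: b→5 (≡-37 mod 42), so (21,-37,18)→(21,5,2)
flip: (21,5,2)→(2,-5,21)
translate: b→-1 (≡-5 mod 4), so (2,-5,21)→(2,-1,18)
reduced (well bottom): (2,-1,18) with a≤c, −a<b≤a
well minimum = a = 2

2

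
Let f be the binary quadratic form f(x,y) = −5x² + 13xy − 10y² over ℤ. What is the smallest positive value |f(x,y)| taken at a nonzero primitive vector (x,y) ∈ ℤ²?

translate: b→-3 (≡-13 mod 10), so (5,-13,10)→(5,-3,2)
flip: (5,-3,2)→(2,3,5)
translate: b→-1 (≡3 mod 4), so (2,3,5)→(2,-1,4)
reduced (well bottom): (2,-1,4) with a≤c, −a<b≤a
well minimum |f| = |-2| = 2 (negative-definite)

2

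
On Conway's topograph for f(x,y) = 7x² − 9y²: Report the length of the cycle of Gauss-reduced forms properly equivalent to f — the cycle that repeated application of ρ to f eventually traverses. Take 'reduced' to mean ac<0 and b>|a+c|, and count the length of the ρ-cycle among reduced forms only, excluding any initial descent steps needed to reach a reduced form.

D = 252, ⌊√D⌋ = 15
descent: ρ → (-9,0,7)
descent: ρ → (7,14,-2)  [lands on river]
river: ρ → (-2,14,7)
ρ-cycle length = 2 (tail of 2 descent steps not counted)

2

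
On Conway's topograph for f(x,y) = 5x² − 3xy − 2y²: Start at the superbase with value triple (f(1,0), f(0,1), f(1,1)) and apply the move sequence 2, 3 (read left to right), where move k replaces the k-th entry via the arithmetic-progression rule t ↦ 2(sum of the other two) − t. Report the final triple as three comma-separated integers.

start (5,-2,0) = (f(1,0),f(0,1),f(1,1))
replace slot 2: 2·(5+0) − (-2) = 12 → (5,12,0)
replace slot 3: 2·(5+12) − 0 = 34 → (5,12,34)

5,12,34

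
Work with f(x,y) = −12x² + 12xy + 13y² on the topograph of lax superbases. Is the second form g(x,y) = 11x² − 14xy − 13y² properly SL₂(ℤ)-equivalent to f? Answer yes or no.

D₁ = 768, D₂ = 768
river cycle of f (length 8): (13, 14, -11), (-11, 8, 16), (16, 24, -3), (-3, 24, 16), (16, 8, -11), (-11, 14, 13), (13, 12, -12), (-12, 12, 13)
river cycle of g (length 8): (-13, 14, 11), (11, 8, -16), (-16, 24, 3), (3, 24, -16), (-16, 8, 11), (11, 14, -13), (-13, 12, 12), (12, 12, -13)
cycles differ ⇒ inequivalent

no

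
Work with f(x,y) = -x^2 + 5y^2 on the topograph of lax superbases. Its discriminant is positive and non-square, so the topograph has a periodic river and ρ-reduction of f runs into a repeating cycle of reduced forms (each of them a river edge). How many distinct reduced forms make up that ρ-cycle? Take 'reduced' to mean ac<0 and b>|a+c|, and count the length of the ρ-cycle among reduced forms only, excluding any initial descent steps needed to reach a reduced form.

D = 20, ⌊√D⌋ = 4
descent: ρ → (5,0,-1)
descent: ρ → (-1,4,1)  [lands on river]
river: ρ → (1,4,-1)
ρ-cycle length = 2 (tail of 2 descent steps not counted)

2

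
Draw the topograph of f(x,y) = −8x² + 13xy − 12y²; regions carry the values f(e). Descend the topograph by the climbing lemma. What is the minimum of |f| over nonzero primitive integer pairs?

translate: b→3 (≡-13 mod 16), so (8,-13,12)→(8,3,7)
flip: (8,3,7)→(7,-3,8)
reduced (well bottom): (7,-3,8) with a≤c, −a<b≤a
well minimum |f| = |-7| = 7 (negative-definite)

7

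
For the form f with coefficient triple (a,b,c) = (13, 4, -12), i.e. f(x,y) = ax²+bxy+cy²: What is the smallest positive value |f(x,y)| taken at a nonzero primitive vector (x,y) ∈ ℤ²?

river: ρ → (-12,20,5)
river: ρ → (5,20,-12)
river: ρ → (-12,4,13)
river: ρ → (13,22,-3)
river: ρ → (-3,20,20)
river: ρ → (20,20,-3)
river: ρ → (-3,22,13)
river: ρ → (13,4,-12)
closes: descent 0, river 8
min |a| on river = 3

3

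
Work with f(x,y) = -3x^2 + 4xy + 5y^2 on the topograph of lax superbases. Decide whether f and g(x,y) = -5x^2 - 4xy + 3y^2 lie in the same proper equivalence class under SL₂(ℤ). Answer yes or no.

D₁ = 76, D₂ = 76
river cycle of f (length 6): (5, 6, -2), (-2, 6, 5), (5, 4, -3), (-3, 8, 1), (1, 8, -3), (-3, 4, 5)
river cycle of g (length 6): (3, 4, -5), (-5, 6, 2), (2, 6, -5), (-5, 4, 3), (3, 8, -1), (-1, 8, 3)
cycles differ ⇒ inequivalent

no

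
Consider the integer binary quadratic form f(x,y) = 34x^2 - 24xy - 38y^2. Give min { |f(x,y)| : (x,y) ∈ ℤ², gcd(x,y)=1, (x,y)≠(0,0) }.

descent: ρ → (-38,24,34)  [lands on river]
river: ρ → (34,44,-28)
river: ρ → (-28,68,10)
river: ρ → (10,72,-14)
river: ρ → (-14,68,20)
river: ρ → (20,52,-38)
closes: descent 1, river 6
min |a| on river = 10

10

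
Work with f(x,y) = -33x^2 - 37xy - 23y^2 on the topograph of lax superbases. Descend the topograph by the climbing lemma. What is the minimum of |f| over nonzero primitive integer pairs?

translate: b→-29 (≡37 mod 66), so (33,37,23)→(33,-29,19)
flip: (33,-29,19)→(19,29,33)
translate: b→-9 (≡29 mod 38), so (19,29,33)→(19,-9,23)
reduced (well bottom): (19,-9,23) with a≤c, −a<b≤a
well minimum |f| = |-19| = 19 (negative-definite)

19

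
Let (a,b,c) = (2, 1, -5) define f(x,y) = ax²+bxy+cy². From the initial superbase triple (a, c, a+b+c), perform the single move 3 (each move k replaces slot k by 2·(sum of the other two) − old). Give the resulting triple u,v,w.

start (2,-5,-2) = (f(1,0),f(0,1),f(1,1))
replace slot 3: 2·(2+(-5)) − (-2) = -4 → (2,-5,-4)

2,-5,-4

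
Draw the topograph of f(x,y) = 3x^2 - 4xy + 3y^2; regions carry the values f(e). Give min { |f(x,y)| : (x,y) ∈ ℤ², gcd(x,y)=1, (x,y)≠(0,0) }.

translate: b→2 (≡-4 mod 6), so (3,-4,3)→(3,2,2)
flip: (3,2,2)→(2,-2,3)
translate: b→2 (≡-2 mod 4), so (2,-2,3)→(2,2,3)
reduced (well bottom): (2,2,3) with a≤c, −a<b≤a
well minimum = a = 2

2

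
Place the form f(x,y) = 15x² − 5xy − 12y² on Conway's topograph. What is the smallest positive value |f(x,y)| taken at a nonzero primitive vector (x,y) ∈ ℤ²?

descent: ρ → (-12,5,15)  [lands on river]
river: ρ → (15,25,-2)
river: ρ → (-2,27,2)
river: ρ → (2,25,-15)
river: ρ → (-15,5,12)
river: ρ → (12,19,-8)
river: ρ → (-8,13,18)
river: ρ → (18,23,-3)
river: ρ → (-3,25,10)
river: ρ → (10,15,-13)
river: ρ → (-13,11,12)
river: ρ → (12,13,-12)
river: ρ → (-12,11,13)
river: ρ → (13,15,-10)
river: ρ → (-10,25,3)
river: ρ → (3,23,-18)
river: ρ → (-18,13,8)
river: ρ → (8,19,-12)
closes: descent 1, river 18
min |a| on river = 2

2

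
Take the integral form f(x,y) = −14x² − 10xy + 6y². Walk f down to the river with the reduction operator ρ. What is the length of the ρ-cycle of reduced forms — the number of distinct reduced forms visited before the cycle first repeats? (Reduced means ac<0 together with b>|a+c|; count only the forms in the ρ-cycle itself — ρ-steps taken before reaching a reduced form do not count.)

D = 436, ⌊√D⌋ = 20
descent: ρ → (6,10,-14)  [lands on river]
river: ρ → (-14,18,2)
river: ρ → (2,18,-14)
river: ρ → (-14,10,6)
river: ρ → (6,14,-10)
river: ρ → (-10,6,10)
river: ρ → (10,14,-6)
river: ρ → (-6,10,14)
river: ρ → (14,18,-2)
river: ρ → (-2,18,14)
river: ρ → (14,10,-6)
river: ρ → (-6,14,10)
river: ρ → (10,6,-10)
river: ρ → (-10,14,6)
ρ-cycle length = 14 (tail of 1 descent step not counted)

14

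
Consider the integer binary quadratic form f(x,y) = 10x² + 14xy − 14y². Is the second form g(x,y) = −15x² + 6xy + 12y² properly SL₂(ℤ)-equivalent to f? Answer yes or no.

D₁ = 756, D₂ = 756
river cycle of f (length 4): (-14, 14, 10), (10, 26, -2), (-2, 26, 10), (10, 14, -14)
river cycle of g (length 6): (12, 18, -9), (-9, 18, 12), (12, 6, -15), (-15, 24, 3), (3, 24, -15), (-15, 6, 12)
cycles differ ⇒ inequivalent

no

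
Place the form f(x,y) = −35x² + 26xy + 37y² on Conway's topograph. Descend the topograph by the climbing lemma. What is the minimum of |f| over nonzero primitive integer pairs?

river: ρ → (37,48,-24)
river: ρ → (-24,48,37)
river: ρ → (37,26,-35)
river: ρ → (-35,44,28)
river: ρ → (28,68,-11)
river: ρ → (-11,64,40)
river: ρ → (40,16,-35)
river: ρ → (-35,54,21)
river: ρ → (21,72,-8)
river: ρ → (-8,72,21)
river: ρ → (21,54,-35)
river: ρ → (-35,16,40)
river: ρ → (40,64,-11)
river: ρ → (-11,68,28)
river: ρ → (28,44,-35)
river: ρ → (-35,26,37)
closes: descent 0, river 16
min |a| on river = 8

8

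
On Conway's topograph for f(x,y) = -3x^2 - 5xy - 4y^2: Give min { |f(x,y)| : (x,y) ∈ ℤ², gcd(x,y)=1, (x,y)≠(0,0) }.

translate: b→-1 (≡5 mod 6), so (3,5,4)→(3,-1,2)
flip: (3,-1,2)→(2,1,3)
reduced (well bottom): (2,1,3) with a≤c, −a<b≤a
well minimum |f| = |-2| = 2 (negative-definite)

2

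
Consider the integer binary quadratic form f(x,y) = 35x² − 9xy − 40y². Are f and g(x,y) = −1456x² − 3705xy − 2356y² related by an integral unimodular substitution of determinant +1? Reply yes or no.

D₁ = 5681, D₂ = 5681
river cycle of f (length 36): (-40, 9, 35), (35, 61, -14), (-14, 51, 55), (55, 59, -10), (-10, 61, 49), (49, 37, -22), (-22, 51, 35), (35, 19, -38), (-38, 57, 16), (16, 71, -10), … (26 more)
river cycle of g (length 36): (4, 71, -40), (-40, 9, 35), (35, 61, -14), (-14, 51, 55), (55, 59, -10), (-10, 61, 49), (49, 37, -22), (-22, 51, 35), (35, 19, -38), (-38, 57, 16), … (26 more)
cycles coincide ⇒ equivalent

yes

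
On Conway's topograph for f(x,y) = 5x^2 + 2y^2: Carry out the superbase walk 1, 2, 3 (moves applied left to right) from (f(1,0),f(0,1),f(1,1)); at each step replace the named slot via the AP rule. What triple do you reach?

start (5,2,7) = (f(1,0),f(0,1),f(1,1))
replace slot 1: 2·(2+7) − 5 = 13 → (13,2,7)
replace slot 2: 2·(13+7) − 2 = 38 → (13,38,7)
replace slot 3: 2·(13+38) − 7 = 95 → (13,38,95)

13,38,95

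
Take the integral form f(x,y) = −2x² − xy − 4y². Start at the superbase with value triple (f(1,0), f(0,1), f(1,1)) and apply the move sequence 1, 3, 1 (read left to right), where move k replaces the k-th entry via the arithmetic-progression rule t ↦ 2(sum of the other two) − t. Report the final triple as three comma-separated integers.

start (-2,-4,-7) = (f(1,0),f(0,1),f(1,1))
replace slot 1: 2·((-4)+(-7)) − (-2) = -20 → (-20,-4,-7)
replace slot 3: 2·((-20)+(-4)) − (-7) = -41 → (-20,-4,-41)
replace slot 1: 2·((-4)+(-41)) − (-20) = -70 → (-70,-4,-41)

-70,-4,-41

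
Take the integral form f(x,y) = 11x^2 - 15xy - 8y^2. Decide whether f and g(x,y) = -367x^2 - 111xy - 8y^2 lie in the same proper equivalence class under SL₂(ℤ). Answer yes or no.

D₁ = 577, D₂ = 577
river cycle of f (length 10): (-8, 15, 11), (11, 7, -12), (-12, 17, 6), (6, 19, -9), (-9, 17, 8), (8, 15, -11), (-11, 7, 12), (12, 17, -6), (-6, 19, 9), (9, 17, -8)
river cycle of g (length 10): (-8, 15, 11), (11, 7, -12), (-12, 17, 6), (6, 19, -9), (-9, 17, 8), (8, 15, -11), (-11, 7, 12), (12, 17, -6), (-6, 19, 9), (9, 17, -8)
cycles coincide ⇒ equivalent

yes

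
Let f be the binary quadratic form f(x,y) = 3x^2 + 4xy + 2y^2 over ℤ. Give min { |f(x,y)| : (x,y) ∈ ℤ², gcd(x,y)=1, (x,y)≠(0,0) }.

translate: b→-2 (≡4 mod 6), so (3,4,2)→(3,-2,1)
flip: (3,-2,1)→(1,2,3)
translate: b→0 (≡2 mod 2), so (1,2,3)→(1,0,2)
reduced (well bottom): (1,0,2) with a≤c, −a<b≤a
well minimum = a = 1

1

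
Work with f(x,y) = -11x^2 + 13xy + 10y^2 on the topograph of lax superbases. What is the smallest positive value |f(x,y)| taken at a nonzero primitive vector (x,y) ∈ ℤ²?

river: ρ → (10,7,-14)
river: ρ → (-14,21,3)
river: ρ → (3,21,-14)
river: ρ → (-14,7,10)
river: ρ → (10,13,-11)
river: ρ → (-11,9,12)
river: ρ → (12,15,-8)
river: ρ → (-8,17,10)
river: ρ → (10,23,-2)
river: ρ → (-2,21,21)
river: ρ → (21,21,-2)
river: ρ → (-2,23,10)
river: ρ → (10,17,-8)
river: ρ → (-8,15,12)
river: ρ → (12,9,-11)
river: ρ → (-11,13,10)
closes: descent 0, river 16
min |a| on river = 2

2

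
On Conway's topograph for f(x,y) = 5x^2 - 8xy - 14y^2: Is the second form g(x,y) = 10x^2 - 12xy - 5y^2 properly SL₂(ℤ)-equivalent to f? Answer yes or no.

D₁ = 344, D₂ = 344
river cycle of f (length 10): (5, 12, -10), (-10, 8, 7), (7, 6, -11), (-11, 16, 2), (2, 16, -11), (-11, 6, 7), (7, 8, -10), (-10, 12, 5), (5, 18, -1), (-1, 18, 5)
river cycle of g (length 10): (-5, 12, 10), (10, 8, -7), (-7, 6, 11), (11, 16, -2), (-2, 16, 11), (11, 6, -7), (-7, 8, 10), (10, 12, -5), (-5, 18, 1), (1, 18, -5)
cycles differ ⇒ inequivalent

no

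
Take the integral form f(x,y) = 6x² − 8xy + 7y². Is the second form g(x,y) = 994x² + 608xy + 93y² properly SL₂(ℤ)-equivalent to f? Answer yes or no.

D₁ = -104, D₂ = -104
f: translate: b→4 (≡-8 mod 12), so (6,-8,7)→(6,4,5)
f: flip: (6,4,5)→(5,-4,6)
f: reduced (well bottom): (5,-4,6) with a≤c, −a<b≤a
g: flip: (994,608,93)→(93,-608,994)
g: translate: b→-50 (≡-608 mod 186), so (93,-608,994)→(93,-50,7)
g: flip: (93,-50,7)→(7,50,93)
g: translate: b→-6 (≡50 mod 14), so (7,50,93)→(7,-6,5)
g: flip: (7,-6,5)→(5,6,7)
g: translate: b→-4 (≡6 mod 10), so (5,6,7)→(5,-4,6)
g: reduced (well bottom): (5,-4,6) with a≤c, −a<b≤a
reduced forms (5, -4, 6) vs (5, -4, 6) ⇒ equivalent

yes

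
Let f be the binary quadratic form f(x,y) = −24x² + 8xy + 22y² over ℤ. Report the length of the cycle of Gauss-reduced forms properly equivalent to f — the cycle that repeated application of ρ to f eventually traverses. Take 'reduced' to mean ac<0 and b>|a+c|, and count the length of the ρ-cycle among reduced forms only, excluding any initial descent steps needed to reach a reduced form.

D = 2176, ⌊√D⌋ = 46
river: ρ → (22,36,-10)
river: ρ → (-10,44,6)
river: ρ → (6,40,-24)
river: ρ → (-24,8,22)
ρ-cycle length = 4 (tail of 0 descent steps not counted)

4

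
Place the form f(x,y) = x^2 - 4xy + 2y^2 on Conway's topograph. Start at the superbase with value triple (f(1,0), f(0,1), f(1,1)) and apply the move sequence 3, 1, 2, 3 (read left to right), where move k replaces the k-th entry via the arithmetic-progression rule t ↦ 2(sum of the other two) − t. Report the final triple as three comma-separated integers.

start (1,2,-1) = (f(1,0),f(0,1),f(1,1))
replace slot 3: 2·(1+2) − (-1) = 7 → (1,2,7)
replace slot 1: 2·(2+7) − 1 = 17 → (17,2,7)
replace slot 2: 2·(17+7) − 2 = 46 → (17,46,7)
replace slot 3: 2·(17+46) − 7 = 119 → (17,46,119)

17,46,119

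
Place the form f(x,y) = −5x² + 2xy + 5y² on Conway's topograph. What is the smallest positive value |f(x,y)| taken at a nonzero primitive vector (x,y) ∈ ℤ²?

river: ρ → (5,8,-2)
river: ρ → (-2,8,5)
river: ρ → (5,2,-5)
river: ρ → (-5,8,2)
river: ρ → (2,8,-5)
river: ρ → (-5,2,5)
closes: descent 0, river 6
min |a| on river = 2

2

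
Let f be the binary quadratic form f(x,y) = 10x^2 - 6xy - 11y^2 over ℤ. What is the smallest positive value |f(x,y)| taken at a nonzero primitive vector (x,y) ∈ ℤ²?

descent: ρ → (-11,6,10)  [lands on river]
river: ρ → (10,14,-7)
river: ρ → (-7,14,10)
river: ρ → (10,6,-11)
river: ρ → (-11,16,5)
river: ρ → (5,14,-14)
river: ρ → (-14,14,5)
river: ρ → (5,16,-11)
closes: descent 1, river 8
min |a| on river = 5

5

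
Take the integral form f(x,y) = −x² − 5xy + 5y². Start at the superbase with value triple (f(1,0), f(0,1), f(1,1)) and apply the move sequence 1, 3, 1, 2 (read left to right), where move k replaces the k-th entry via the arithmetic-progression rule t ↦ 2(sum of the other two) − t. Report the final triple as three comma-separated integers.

start (-1,5,-1) = (f(1,0),f(0,1),f(1,1))
replace slot 1: 2·(5+(-1)) − (-1) = 9 → (9,5,-1)
replace slot 3: 2·(9+5) − (-1) = 29 → (9,5,29)
replace slot 1: 2·(5+29) − 9 = 59 → (59,5,29)
replace slot 2: 2·(59+29) − 5 = 171 → (59,171,29)

59,171,29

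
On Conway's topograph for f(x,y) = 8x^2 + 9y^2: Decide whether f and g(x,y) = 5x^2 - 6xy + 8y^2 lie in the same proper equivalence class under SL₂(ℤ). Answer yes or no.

D₁ = -288, D₂ = -124
discriminants differ ⇒ not SL₂(ℤ)-equivalent

no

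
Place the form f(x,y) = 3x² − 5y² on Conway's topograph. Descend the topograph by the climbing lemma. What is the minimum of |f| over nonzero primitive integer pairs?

descent: ρ → (-5,0,3)
descent: ρ → (3,6,-2)  [lands on river]
river: ρ → (-2,6,3)
closes: descent 2, river 2
min |a| on river = 2

2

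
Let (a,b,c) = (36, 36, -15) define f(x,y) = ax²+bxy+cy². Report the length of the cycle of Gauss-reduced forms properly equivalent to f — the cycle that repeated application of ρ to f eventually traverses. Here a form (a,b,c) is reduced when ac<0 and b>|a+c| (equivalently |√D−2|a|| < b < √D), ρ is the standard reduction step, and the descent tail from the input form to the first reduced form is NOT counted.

D = 3456, ⌊√D⌋ = 58
river: ρ → (-15,54,9)
river: ρ → (9,54,-15)
river: ρ → (-15,36,36)
river: ρ → (36,36,-15)
ρ-cycle length = 4 (tail of 0 descent steps not counted)

4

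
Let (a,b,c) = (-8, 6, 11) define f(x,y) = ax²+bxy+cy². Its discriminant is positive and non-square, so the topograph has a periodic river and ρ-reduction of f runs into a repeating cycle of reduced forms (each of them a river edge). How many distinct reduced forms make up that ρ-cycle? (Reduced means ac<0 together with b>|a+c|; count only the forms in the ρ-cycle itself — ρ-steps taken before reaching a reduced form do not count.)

D = 388, ⌊√D⌋ = 19
river: ρ → (11,16,-3)
river: ρ → (-3,14,16)
river: ρ → (16,18,-1)
river: ρ → (-1,18,16)
river: ρ → (16,14,-3)
river: ρ → (-3,16,11)
river: ρ → (11,6,-8)
river: ρ → (-8,10,9)
river: ρ → (9,8,-9)
river: ρ → (-9,10,8)
river: ρ → (8,6,-11)
river: ρ → (-11,16,3)
river: ρ → (3,14,-16)
river: ρ → (-16,18,1)
river: ρ → (1,18,-16)
river: ρ → (-16,14,3)
river: ρ → (3,16,-11)
river: ρ → (-11,6,8)
river: ρ → (8,10,-9)
river: ρ → (-9,8,9)
river: ρ → (9,10,-8)
river: ρ → (-8,6,11)
ρ-cycle length = 22 (tail of 0 descent steps not counted)

22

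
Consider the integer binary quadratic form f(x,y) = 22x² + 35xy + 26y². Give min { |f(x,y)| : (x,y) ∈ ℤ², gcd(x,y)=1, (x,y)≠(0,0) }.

translate: b→-9 (≡35 mod 44), so (22,35,26)→(22,-9,13)
flip: (22,-9,13)→(13,9,22)
reduced (well bottom): (13,9,22) with a≤c, −a<b≤a
well minimum = a = 13

13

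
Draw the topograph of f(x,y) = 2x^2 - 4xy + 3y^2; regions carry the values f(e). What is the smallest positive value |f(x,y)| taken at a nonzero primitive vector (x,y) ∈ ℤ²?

translate: b→0 (≡-4 mod 4), so (2,-4,3)→(2,0,1)
flip: (2,0,1)→(1,0,2)
reduced (well bottom): (1,0,2) with a≤c, −a<b≤a
well minimum = a = 1

1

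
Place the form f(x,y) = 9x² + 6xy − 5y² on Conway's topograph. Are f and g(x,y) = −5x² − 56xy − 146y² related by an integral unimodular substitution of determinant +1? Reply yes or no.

D₁ = 216, D₂ = 216
river cycle of f (length 6): (-5, 14, 1), (1, 14, -5), (-5, 6, 9), (9, 12, -2), (-2, 12, 9), (9, 6, -5)
river cycle of g (length 6): (-5, 14, 1), (1, 14, -5), (-5, 6, 9), (9, 12, -2), (-2, 12, 9), (9, 6, -5)
cycles coincide ⇒ equivalent

yes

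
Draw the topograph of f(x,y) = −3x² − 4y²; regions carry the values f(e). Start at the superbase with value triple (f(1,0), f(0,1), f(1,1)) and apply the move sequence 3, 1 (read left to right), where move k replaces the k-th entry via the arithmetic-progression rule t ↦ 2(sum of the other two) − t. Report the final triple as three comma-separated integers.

start (-3,-4,-7) = (f(1,0),f(0,1),f(1,1))
replace slot 3: 2·((-3)+(-4)) − (-7) = -7 → (-3,-4,-7)
replace slot 1: 2·((-4)+(-7)) − (-3) = -19 → (-19,-4,-7)

-19,-4,-7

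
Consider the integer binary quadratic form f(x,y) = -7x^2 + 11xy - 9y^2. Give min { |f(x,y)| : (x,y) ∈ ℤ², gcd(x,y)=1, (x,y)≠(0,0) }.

translate: b→3 (≡-11 mod 14), so (7,-11,9)→(7,3,5)
flip: (7,3,5)→(5,-3,7)
reduced (well bottom): (5,-3,7) with a≤c, −a<b≤a
well minimum |f| = |-5| = 5 (negative-definite)

5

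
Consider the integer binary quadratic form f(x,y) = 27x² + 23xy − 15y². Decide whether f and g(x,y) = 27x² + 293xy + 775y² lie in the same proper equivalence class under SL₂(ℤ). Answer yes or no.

D₁ = 2149, D₂ = 2149
river cycle of f (length 28): (-15, 37, 13), (13, 41, -9), (-9, 31, 33), (33, 35, -7), (-7, 35, 33), (33, 31, -9), (-9, 41, 13), (13, 37, -15), (-15, 23, 27), (27, 31, -11), … (18 more)
river cycle of g (length 28): (27, 23, -15), (-15, 37, 13), (13, 41, -9), (-9, 31, 33), (33, 35, -7), (-7, 35, 33), (33, 31, -9), (-9, 41, 13), (13, 37, -15), (-15, 23, 27), … (18 more)
cycles coincide ⇒ equivalent

yes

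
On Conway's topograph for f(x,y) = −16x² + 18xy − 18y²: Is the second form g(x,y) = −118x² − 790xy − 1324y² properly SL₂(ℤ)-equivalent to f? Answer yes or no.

D₁ = -828, D₂ = -828
f is negative-definite; reduce −f:
−f: translate: b→14 (≡-18 mod 32), so (16,-18,18)→(16,14,16)
−f: reduced (well bottom): (16,14,16) with a≤c, −a<b≤a
flip sign back: reduced form of f is (-16,-14,-16)
g is negative-definite; reduce −g:
−g: translate: b→82 (≡790 mod 236), so (118,790,1324)→(118,82,16)
−g: flip: (118,82,16)→(16,-82,118)
−g: translate: b→14 (≡-82 mod 32), so (16,-82,118)→(16,14,16)
−g: reduced (well bottom): (16,14,16) with a≤c, −a<b≤a
flip sign back: reduced form of g is (-16,-14,-16)
reduced forms (-16, -14, -16) vs (-16, -14, -16) ⇒ equivalent

yes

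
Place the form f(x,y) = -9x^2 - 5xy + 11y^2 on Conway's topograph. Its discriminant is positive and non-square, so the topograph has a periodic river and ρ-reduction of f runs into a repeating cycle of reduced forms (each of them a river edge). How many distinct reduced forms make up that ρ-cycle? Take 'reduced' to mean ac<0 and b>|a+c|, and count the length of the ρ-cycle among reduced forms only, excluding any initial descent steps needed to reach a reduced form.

D = 421, ⌊√D⌋ = 20
descent: ρ → (11,5,-9)  [lands on river]
river: ρ → (-9,13,7)
river: ρ → (7,15,-7)
river: ρ → (-7,13,9)
river: ρ → (9,5,-11)
river: ρ → (-11,17,3)
river: ρ → (3,19,-5)
river: ρ → (-5,11,15)
river: ρ → (15,19,-1)
river: ρ → (-1,19,15)
river: ρ → (15,11,-5)
river: ρ → (-5,19,3)
river: ρ → (3,17,-11)
river: ρ → (-11,5,9)
river: ρ → (9,13,-7)
river: ρ → (-7,15,7)
river: ρ → (7,13,-9)
river: ρ → (-9,5,11)
river: ρ → (11,17,-3)
river: ρ → (-3,19,5)
river: ρ → (5,11,-15)
river: ρ → (-15,19,1)
river: ρ → (1,19,-15)
river: ρ → (-15,11,5)
river: ρ → (5,19,-3)
river: ρ → (-3,17,11)
ρ-cycle length = 26 (tail of 1 descent step not counted)

26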